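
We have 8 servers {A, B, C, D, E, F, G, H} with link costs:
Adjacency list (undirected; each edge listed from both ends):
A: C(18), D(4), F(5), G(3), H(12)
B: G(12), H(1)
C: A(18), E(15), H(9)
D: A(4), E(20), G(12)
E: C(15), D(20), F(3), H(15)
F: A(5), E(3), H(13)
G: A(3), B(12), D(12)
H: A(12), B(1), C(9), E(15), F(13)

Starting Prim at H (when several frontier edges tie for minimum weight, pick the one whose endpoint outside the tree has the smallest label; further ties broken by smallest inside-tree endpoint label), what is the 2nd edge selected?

Grow the tree from H using Prim:
Step 1: frontier [B-H 1, C-H 9, A-H 12, F-H 13, E-H 15] → take B-H (1); add B.
Step 2: frontier [B-G 12, C-H 9, A-H 12, F-H 13, E-H 15] → take C-H (9); add C.
Step 3: frontier [B-G 12, C-E 15, A-C 18, A-H 12, F-H 13, E-H 15] → take A-H (12); add A.
Step 4: frontier [A-G 3, A-D 4, A-F 5, B-G 12, C-E 15, F-H 13, E-H 15] → take A-G (3); add G.
Step 5: frontier [A-D 4, A-F 5, C-E 15, D-G 12, F-H 13, E-H 15] → take A-D (4); add D.
Step 6: frontier [A-F 5, C-E 15, D-E 20, F-H 13, E-H 15] → take A-F (5); add F.
Step 7: frontier [C-E 15, D-E 20, E-F 3, E-H 15] → take E-F (3); add E.
The 2nd edge added is C-H.

C-H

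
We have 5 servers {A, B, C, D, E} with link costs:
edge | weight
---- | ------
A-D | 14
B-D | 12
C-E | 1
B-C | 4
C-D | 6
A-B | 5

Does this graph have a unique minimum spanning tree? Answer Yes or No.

Kruskal's algorithm — process edges by increasing weight (ties by edge label):
C-E (1): add — endpoints in different components.
B-C (4): add — endpoints in different components.
A-B (5): add — endpoints in different components.
C-D (6): add — endpoints in different components.
Every non-tree edge has weight strictly greater than the heaviest edge on the tree path between its endpoints, so the MST is unique.

Yes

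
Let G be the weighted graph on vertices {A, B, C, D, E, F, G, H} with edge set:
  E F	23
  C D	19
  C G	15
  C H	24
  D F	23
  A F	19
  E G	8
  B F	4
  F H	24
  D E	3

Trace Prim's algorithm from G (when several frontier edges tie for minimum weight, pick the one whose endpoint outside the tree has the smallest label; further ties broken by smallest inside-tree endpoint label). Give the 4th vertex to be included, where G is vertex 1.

Prim, starting at G.
Step 1: frontier [E G 8, C G 15] → take E G (8); add E.
Step 2: frontier [D E 3, E F 23, C G 15] → take D E (3); add D.
Step 3: frontier [C D 19, D F 23, E F 23, C G 15] → take C G (15); add C.
Step 4: frontier [C H 24, D F 23, E F 23] → take D F (23); add F.
Step 5: frontier [C H 24, B F 4, A F 19, F H 24] → take B F (4); add B.
Step 6: frontier [C H 24, A F 19, F H 24] → take A F (19); add A.
Step 7: frontier [C H 24, F H 24] → take C H (24); add H.
Vertex order: G, E, D, C, F, B, A, H. The 4th vertex is C.

C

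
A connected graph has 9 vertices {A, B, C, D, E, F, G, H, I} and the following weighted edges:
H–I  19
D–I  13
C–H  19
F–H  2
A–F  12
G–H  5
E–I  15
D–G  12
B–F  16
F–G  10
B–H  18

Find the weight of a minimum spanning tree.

94

Grow the tree from B using Prim:
Step 1: cheapest edge leaving the tree is B–F (16); add F.
Step 2: cheapest edge leaving the tree is F–H (2); add H.
Step 3: cheapest edge leaving the tree is G–H (5); add G.
Step 4: cheapest edge leaving the tree is A–F (12); add A.
Step 5: cheapest edge leaving the tree is D–G (12); add D.
Step 6: cheapest edge leaving the tree is D–I (13); add I.
Step 7: cheapest edge leaving the tree is E–I (15); add E.
Step 8: cheapest edge leaving the tree is C–H (19); add C.
MST edges: B–F, F–H, G–H, A–F, D–G, D–I, E–I, C–H; total weight 16+2+5+12+12+13+15+19 = 94.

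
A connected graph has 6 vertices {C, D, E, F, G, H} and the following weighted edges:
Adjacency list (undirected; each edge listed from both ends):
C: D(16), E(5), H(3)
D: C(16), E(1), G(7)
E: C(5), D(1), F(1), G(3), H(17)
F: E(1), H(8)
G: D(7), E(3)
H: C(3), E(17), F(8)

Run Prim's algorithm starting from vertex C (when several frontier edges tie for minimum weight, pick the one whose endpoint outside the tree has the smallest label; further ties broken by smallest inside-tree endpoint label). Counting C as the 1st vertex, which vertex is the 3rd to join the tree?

E

Prim, starting at C.
Step 1: frontier [C—H 3, C—E 5, C—D 16] → take C—H (3); add H.
Step 2: frontier [C—E 5, C—D 16, F—H 8, E—H 17] → take C—E (5); add E.
Step 3: frontier [C—D 16, D—E 1, E—F 1, E—G 3, F—H 8] → take D—E (1); add D.
Step 4: frontier [D—G 7, E—F 1, E—G 3, F—H 8] → take E—F (1); add F.
Step 5: frontier [D—G 7, E—G 3] → take E—G (3); add G.
Vertex order: C, H, E, D, F, G. The 3rd vertex is E.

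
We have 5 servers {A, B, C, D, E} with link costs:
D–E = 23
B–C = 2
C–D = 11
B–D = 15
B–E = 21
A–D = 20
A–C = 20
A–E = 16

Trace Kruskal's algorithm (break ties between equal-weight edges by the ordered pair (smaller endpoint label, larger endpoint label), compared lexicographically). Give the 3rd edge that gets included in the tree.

Kruskal's algorithm — process edges by increasing weight (ties by edge label):
B–C (2): add — endpoints in different components.
C–D (11): add — endpoints in different components.
B–D (15): skip — B and D already connected.
A–E (16): add — endpoints in different components.
A–C (20): add — endpoints in different components.
The 3rd edge added is A–E.

A-E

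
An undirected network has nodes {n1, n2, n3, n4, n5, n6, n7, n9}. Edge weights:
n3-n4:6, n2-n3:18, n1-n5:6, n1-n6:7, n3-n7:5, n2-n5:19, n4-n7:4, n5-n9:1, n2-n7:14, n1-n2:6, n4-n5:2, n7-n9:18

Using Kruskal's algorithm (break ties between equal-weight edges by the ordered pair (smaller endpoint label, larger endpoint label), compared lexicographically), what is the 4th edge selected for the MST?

n3-n7

Kruskal: consider edges lightest-first.
n5-n9 (1): add — endpoints in different components.
n4-n5 (2): add — endpoints in different components.
n4-n7 (4): add — endpoints in different components.
n3-n7 (5): add — endpoints in different components.
n1-n2 (6): add — endpoints in different components.
n1-n5 (6): add — endpoints in different components.
n3-n4 (6): skip — n3 and n4 already connected.
n1-n6 (7): add — endpoints in different components.
The 4th edge added is n3-n7.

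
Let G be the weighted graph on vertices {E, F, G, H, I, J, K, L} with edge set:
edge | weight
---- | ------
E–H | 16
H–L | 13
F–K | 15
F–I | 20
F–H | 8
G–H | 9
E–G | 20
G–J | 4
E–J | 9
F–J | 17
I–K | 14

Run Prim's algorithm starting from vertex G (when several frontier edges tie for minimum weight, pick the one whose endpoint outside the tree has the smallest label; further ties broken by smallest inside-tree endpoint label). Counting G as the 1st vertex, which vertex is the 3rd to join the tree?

E

Prim, starting at G.
Step 1: frontier [G–J 4, G–H 9, E–G 20] → take G–J (4); add J.
Step 2: frontier [G–H 9, E–G 20, E–J 9, F–J 17] → take E–J (9); add E.
Step 3: frontier [E–H 16, G–H 9, F–J 17] → take G–H (9); add H.
Step 4: frontier [F–H 8, H–L 13, F–J 17] → take F–H (8); add F.
Step 5: frontier [F–K 15, F–I 20, H–L 13] → take H–L (13); add L.
Step 6: frontier [F–K 15, F–I 20] → take F–K (15); add K.
Step 7: frontier [F–I 20, I–K 14] → take I–K (14); add I.
Vertex order: G, J, E, H, F, L, K, I. The 3rd vertex is E.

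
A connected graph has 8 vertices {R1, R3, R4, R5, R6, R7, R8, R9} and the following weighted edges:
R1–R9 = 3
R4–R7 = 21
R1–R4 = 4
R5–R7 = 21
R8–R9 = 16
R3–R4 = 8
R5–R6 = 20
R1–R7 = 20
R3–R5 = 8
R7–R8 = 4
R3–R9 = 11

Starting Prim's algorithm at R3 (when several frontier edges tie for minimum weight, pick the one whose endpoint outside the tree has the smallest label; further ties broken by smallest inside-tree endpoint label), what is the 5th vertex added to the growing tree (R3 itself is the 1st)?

Prim's algorithm from R3:
Step 1: cheapest edge leaving the tree is R3–R4 (8); add R4.
Step 2: cheapest edge leaving the tree is R1–R4 (4); add R1.
Step 3: cheapest edge leaving the tree is R1–R9 (3); add R9.
Step 4: cheapest edge leaving the tree is R3–R5 (8); add R5.
Step 5: cheapest edge leaving the tree is R8–R9 (16); add R8.
Step 6: cheapest edge leaving the tree is R7–R8 (4); add R7.
Step 7: cheapest edge leaving the tree is R5–R6 (20); add R6.
Vertex order: R3, R4, R1, R9, R5, R8, R7, R6. The 5th vertex is R5.

R5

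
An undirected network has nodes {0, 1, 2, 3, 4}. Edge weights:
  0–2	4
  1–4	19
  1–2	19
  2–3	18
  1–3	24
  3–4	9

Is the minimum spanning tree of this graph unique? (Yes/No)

Kruskal: consider edges lightest-first.
0–2 (4): add. Components now {0,2} {1} {3} {4}
3–4 (9): add. Components now {0,2} {1} {3,4}
2–3 (18): add. Components now {0,2,3,4} {1}
1–2 (19): add. Components now {0,1,2,3,4}
Non-tree edge 1–4 has weight 19, equal to the heaviest edge on its tree cycle — swapping gives another MST of the same weight. Not unique.

No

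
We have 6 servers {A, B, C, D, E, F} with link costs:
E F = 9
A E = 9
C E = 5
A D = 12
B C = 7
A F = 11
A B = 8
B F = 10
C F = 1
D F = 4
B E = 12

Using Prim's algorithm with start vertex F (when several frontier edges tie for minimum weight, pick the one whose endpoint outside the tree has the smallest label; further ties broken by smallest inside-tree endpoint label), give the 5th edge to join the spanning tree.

A-B

Prim, starting at F.
Step 1: cheapest edge leaving the tree is C F (1); add C.
Step 2: cheapest edge leaving the tree is D F (4); add D.
Step 3: cheapest edge leaving the tree is C E (5); add E.
Step 4: cheapest edge leaving the tree is B C (7); add B.
Step 5: cheapest edge leaving the tree is A B (8); add A.
The 5th edge added is A B.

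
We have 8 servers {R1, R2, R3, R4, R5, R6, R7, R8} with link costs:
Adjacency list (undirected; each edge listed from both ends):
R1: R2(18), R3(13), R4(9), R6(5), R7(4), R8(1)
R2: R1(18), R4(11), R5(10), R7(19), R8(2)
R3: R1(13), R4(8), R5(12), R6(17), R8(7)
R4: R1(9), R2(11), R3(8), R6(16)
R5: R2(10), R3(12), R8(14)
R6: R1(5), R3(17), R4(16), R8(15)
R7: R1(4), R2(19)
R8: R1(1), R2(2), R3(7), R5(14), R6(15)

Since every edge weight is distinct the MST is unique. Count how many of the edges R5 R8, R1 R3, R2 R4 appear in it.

Sort edges by weight, then run Kruskal:
R1 R8 (1): add — endpoints in different components.
R2 R8 (2): add — endpoints in different components.
R1 R7 (4): add — endpoints in different components.
R1 R6 (5): add — endpoints in different components.
R3 R8 (7): add — endpoints in different components.
R3 R4 (8): add — endpoints in different components.
R1 R4 (9): skip — R4 and R1 already connected.
R2 R5 (10): add — endpoints in different components.
MST edge set: {R1 R8, R2 R8, R1 R7, R1 R6, R3 R8, R3 R4, R2 R5}.
Of the listed edges, {} are in the MST → 0.

0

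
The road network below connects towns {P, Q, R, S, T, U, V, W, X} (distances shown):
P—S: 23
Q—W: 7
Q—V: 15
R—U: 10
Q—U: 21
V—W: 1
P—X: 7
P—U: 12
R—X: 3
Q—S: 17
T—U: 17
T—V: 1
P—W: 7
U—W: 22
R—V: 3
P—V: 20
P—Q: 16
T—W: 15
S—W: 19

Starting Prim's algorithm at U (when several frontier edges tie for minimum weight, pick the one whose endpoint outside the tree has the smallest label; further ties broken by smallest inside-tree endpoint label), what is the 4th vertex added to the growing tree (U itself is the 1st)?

T

Prim, starting at U.
Step 1: cheapest edge leaving the tree is R—U (10); add R.
Step 2: cheapest edge leaving the tree is R—V (3); add V.
Step 3: cheapest edge leaving the tree is T—V (1); add T.
Step 4: cheapest edge leaving the tree is V—W (1); add W.
Step 5: cheapest edge leaving the tree is R—X (3); add X.
Step 6: cheapest edge leaving the tree is P—W (7); add P.
Step 7: cheapest edge leaving the tree is Q—W (7); add Q.
Step 8: cheapest edge leaving the tree is Q—S (17); add S.
Vertex order: U, R, V, T, W, X, P, Q, S. The 4th vertex is T.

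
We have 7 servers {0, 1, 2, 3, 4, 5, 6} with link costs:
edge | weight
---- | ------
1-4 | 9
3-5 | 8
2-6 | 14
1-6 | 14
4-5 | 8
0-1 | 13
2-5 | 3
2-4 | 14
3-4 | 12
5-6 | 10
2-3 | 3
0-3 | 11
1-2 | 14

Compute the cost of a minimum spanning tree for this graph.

44

Kruskal: consider edges lightest-first.
2-3 (3): add — endpoints in different components.
2-5 (3): add — endpoints in different components.
3-5 (8): skip — 3 and 5 already connected.
4-5 (8): add — endpoints in different components.
1-4 (9): add — endpoints in different components.
5-6 (10): add — endpoints in different components.
0-3 (11): add — endpoints in different components.
MST edges: 2-3, 2-5, 4-5, 1-4, 5-6, 0-3; total weight 3+3+8+9+10+11 = 44.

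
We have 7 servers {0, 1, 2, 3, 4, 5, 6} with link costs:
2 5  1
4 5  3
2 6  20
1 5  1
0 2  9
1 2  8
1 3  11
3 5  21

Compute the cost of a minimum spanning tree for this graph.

Prim's algorithm from 0:
Step 1: frontier [0 2 9] → take 0 2 (9); add 2.
Step 2: frontier [2 5 1, 1 2 8, 2 6 20] → take 2 5 (1); add 5.
Step 3: frontier [1 2 8, 2 6 20, 1 5 1, 4 5 3, 3 5 21] → take 1 5 (1); add 1.
Step 4: frontier [1 3 11, 2 6 20, 4 5 3, 3 5 21] → take 4 5 (3); add 4.
Step 5: frontier [1 3 11, 2 6 20, 3 5 21] → take 1 3 (11); add 3.
Step 6: frontier [2 6 20] → take 2 6 (20); add 6.
MST edges: 0 2, 2 5, 1 5, 4 5, 1 3, 2 6; total weight 9+1+1+3+11+20 = 45.

45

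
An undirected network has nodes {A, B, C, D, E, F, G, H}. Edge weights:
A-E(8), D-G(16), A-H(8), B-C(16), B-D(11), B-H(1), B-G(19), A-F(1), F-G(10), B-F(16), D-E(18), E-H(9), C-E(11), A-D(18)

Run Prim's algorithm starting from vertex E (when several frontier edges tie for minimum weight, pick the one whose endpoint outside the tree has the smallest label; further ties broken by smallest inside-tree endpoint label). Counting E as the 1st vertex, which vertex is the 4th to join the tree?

H

Prim, starting at E.
Step 1: frontier [A-E 8, E-H 9, C-E 11, D-E 18] → take A-E (8); add A.
Step 2: frontier [A-F 1, A-H 8, A-D 18, E-H 9, C-E 11, D-E 18] → take A-F (1); add F.
Step 3: frontier [A-H 8, A-D 18, E-H 9, C-E 11, D-E 18, F-G 10, B-F 16] → take A-H (8); add H.
Step 4: frontier [A-D 18, C-E 11, D-E 18, F-G 10, B-F 16, B-H 1] → take B-H (1); add B.
Step 5: frontier [A-D 18, B-D 11, B-C 16, B-G 19, C-E 11, D-E 18, F-G 10] → take F-G (10); add G.
Step 6: frontier [A-D 18, B-D 11, B-C 16, C-E 11, D-E 18, D-G 16] → take C-E (11); add C.
Step 7: frontier [A-D 18, B-D 11, D-E 18, D-G 16] → take B-D (11); add D.
Vertex order: E, A, F, H, B, G, C, D. The 4th vertex is H.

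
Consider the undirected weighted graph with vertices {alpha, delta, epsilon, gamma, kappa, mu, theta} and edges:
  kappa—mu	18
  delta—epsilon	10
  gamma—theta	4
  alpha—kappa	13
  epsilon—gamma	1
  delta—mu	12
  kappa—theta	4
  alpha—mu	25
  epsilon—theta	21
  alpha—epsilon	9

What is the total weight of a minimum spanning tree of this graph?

40

Grow the tree from epsilon using Prim:
Step 1: frontier [epsilon—gamma 1, alpha—epsilon 9, delta—epsilon 10, epsilon—theta 21] → take epsilon—gamma (1); add gamma.
Step 2: frontier [alpha—epsilon 9, delta—epsilon 10, epsilon—theta 21, gamma—theta 4] → take gamma—theta (4); add theta.
Step 3: frontier [alpha—epsilon 9, delta—epsilon 10, kappa—theta 4] → take kappa—theta (4); add kappa.
Step 4: frontier [alpha—epsilon 9, delta—epsilon 10, alpha—kappa 13, kappa—mu 18] → take alpha—epsilon (9); add alpha.
Step 5: frontier [alpha—mu 25, delta—epsilon 10, kappa—mu 18] → take delta—epsilon (10); add delta.
Step 6: frontier [alpha—mu 25, delta—mu 12, kappa—mu 18] → take delta—mu (12); add mu.
MST edges: epsilon—gamma, gamma—theta, kappa—theta, alpha—epsilon, delta—epsilon, delta—mu; total weight 1+4+4+9+10+12 = 40.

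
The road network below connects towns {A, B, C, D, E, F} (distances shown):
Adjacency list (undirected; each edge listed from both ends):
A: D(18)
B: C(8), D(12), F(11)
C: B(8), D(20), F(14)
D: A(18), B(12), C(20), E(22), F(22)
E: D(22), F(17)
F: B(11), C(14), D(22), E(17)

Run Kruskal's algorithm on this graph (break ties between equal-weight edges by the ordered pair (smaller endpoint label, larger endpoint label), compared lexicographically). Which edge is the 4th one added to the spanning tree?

Kruskal's algorithm — process edges by increasing weight (ties by edge label):
B–C (8): add. Components now {A} {B,C} {D} {E} {F}
B–F (11): add. Components now {A} {B,C,F} {D} {E}
B–D (12): add. Components now {A} {B,C,D,F} {E}
C–F (14): skip — C and F already connected.
E–F (17): add. Components now {A} {B,C,D,E,F}
A–D (18): add. Components now {A,B,C,D,E,F}
The 4th edge added is E–F.

E-F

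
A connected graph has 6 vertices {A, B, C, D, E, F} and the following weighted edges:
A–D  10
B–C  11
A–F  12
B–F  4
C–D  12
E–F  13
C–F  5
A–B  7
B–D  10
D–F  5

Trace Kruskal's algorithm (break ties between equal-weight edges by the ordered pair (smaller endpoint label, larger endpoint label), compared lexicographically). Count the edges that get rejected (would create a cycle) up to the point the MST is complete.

5

Kruskal's algorithm — process edges by increasing weight (ties by edge label):
B–F (4): add. Components now {A} {B,F} {C} {D} {E}
C–F (5): add. Components now {A} {B,C,F} {D} {E}
D–F (5): add. Components now {A} {B,C,D,F} {E}
A–B (7): add. Components now {A,B,C,D,F} {E}
A–D (10): skip — A and D already connected.
B–D (10): skip — B and D already connected.
B–C (11): skip — B and C already connected.
A–F (12): skip — A and F already connected.
C–D (12): skip — C and D already connected.
E–F (13): add. Components now {A,B,C,D,E,F}
Edges rejected before the tree was complete: 5.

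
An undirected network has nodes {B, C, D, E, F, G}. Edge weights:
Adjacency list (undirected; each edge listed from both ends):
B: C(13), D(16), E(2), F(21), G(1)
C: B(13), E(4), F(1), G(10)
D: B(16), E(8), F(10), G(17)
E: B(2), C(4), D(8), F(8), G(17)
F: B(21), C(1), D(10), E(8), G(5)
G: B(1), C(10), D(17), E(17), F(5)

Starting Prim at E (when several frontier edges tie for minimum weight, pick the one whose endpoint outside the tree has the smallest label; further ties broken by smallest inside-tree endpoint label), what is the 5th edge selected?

D-E

Prim, starting at E.
Step 1: cheapest edge leaving the tree is B—E (2); add B.
Step 2: cheapest edge leaving the tree is B—G (1); add G.
Step 3: cheapest edge leaving the tree is C—E (4); add C.
Step 4: cheapest edge leaving the tree is C—F (1); add F.
Step 5: cheapest edge leaving the tree is D—E (8); add D.
The 5th edge added is D—E.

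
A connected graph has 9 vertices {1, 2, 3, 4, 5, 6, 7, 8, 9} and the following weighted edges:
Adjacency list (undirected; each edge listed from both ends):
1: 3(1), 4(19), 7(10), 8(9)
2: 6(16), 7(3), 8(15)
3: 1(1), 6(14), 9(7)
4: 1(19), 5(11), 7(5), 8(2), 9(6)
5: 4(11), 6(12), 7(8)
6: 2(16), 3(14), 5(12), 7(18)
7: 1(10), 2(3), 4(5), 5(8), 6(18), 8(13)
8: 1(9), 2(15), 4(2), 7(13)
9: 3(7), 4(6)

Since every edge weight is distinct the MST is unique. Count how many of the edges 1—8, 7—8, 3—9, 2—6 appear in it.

1

Kruskal's algorithm — process edges by increasing weight (ties by edge label):
1—3 (1): add — endpoints in different components.
4—8 (2): add — endpoints in different components.
2—7 (3): add — endpoints in different components.
4—7 (5): add — endpoints in different components.
4—9 (6): add — endpoints in different components.
3—9 (7): add — endpoints in different components.
5—7 (8): add — endpoints in different components.
1—8 (9): skip — 1 and 8 already connected.
1—7 (10): skip — 1 and 7 already connected.
4—5 (11): skip — 4 and 5 already connected.
5—6 (12): add — endpoints in different components.
MST edge set: {1—3, 4—8, 2—7, 4—7, 4—9, 3—9, 5—7, 5—6}.
Of the listed edges, {3—9} are in the MST → 1.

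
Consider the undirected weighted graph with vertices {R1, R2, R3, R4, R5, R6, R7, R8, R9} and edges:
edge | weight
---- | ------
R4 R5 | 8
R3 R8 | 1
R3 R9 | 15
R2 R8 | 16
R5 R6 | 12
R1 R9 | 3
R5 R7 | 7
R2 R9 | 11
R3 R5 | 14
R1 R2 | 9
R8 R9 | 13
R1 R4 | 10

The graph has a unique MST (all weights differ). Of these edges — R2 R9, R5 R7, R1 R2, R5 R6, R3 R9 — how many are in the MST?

Kruskal's algorithm — process edges by increasing weight (ties by edge label):
R3 R8 (1): add — endpoints in different components.
R1 R9 (3): add — endpoints in different components.
R5 R7 (7): add — endpoints in different components.
R4 R5 (8): add — endpoints in different components.
R1 R2 (9): add — endpoints in different components.
R1 R4 (10): add — endpoints in different components.
R2 R9 (11): skip — R9 and R2 already connected.
R5 R6 (12): add — endpoints in different components.
R8 R9 (13): add — endpoints in different components.
MST edge set: {R3 R8, R1 R9, R5 R7, R4 R5, R1 R2, R1 R4, R5 R6, R8 R9}.
Of the listed edges, {R5 R7, R1 R2, R5 R6} are in the MST → 3.

3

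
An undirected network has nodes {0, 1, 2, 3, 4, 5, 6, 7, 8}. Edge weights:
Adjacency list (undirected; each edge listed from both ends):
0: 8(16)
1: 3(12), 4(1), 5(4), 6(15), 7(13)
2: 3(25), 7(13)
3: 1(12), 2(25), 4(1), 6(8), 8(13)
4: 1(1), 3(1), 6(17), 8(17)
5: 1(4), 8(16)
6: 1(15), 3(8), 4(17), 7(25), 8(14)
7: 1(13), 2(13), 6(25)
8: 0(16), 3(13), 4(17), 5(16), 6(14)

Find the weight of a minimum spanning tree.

69

Prim's algorithm from 5:
Step 1: cheapest edge leaving the tree is 1–5 (4); add 1.
Step 2: cheapest edge leaving the tree is 1–4 (1); add 4.
Step 3: cheapest edge leaving the tree is 3–4 (1); add 3.
Step 4: cheapest edge leaving the tree is 3–6 (8); add 6.
Step 5: cheapest edge leaving the tree is 1–7 (13); add 7.
Step 6: cheapest edge leaving the tree is 2–7 (13); add 2.
Step 7: cheapest edge leaving the tree is 3–8 (13); add 8.
Step 8: cheapest edge leaving the tree is 0–8 (16); add 0.
MST edges: 1–5, 1–4, 3–4, 3–6, 1–7, 2–7, 3–8, 0–8; total weight 4+1+1+8+13+13+13+16 = 69.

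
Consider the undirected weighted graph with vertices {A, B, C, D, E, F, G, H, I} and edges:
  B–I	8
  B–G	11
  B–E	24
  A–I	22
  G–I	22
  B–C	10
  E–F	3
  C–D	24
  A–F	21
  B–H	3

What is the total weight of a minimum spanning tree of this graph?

Kruskal: consider edges lightest-first.
B–H (3): add — endpoints in different components.
E–F (3): add — endpoints in different components.
B–I (8): add — endpoints in different components.
B–C (10): add — endpoints in different components.
B–G (11): add — endpoints in different components.
A–F (21): add — endpoints in different components.
A–I (22): add — endpoints in different components.
G–I (22): skip — G and I already connected.
B–E (24): skip — B and E already connected.
C–D (24): add — endpoints in different components.
MST edges: B–H, E–F, B–I, B–C, B–G, A–F, A–I, C–D; total weight 3+3+8+10+11+21+22+24 = 102.

102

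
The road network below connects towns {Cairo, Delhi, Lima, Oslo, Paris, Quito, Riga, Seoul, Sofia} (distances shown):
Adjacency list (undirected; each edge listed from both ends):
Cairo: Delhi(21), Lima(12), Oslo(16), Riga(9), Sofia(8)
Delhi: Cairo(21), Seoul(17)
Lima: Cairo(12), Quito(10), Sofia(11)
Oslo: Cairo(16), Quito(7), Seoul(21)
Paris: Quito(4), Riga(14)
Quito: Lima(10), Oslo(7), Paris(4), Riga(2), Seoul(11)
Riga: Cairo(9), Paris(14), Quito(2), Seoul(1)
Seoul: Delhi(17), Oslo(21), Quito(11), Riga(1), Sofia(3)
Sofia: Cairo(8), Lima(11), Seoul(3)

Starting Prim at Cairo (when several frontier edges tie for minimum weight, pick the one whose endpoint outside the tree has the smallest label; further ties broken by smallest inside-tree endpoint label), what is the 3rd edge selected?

Grow the tree from Cairo using Prim:
Step 1: cheapest edge leaving the tree is Cairo—Sofia (8); add Sofia.
Step 2: cheapest edge leaving the tree is Seoul—Sofia (3); add Seoul.
Step 3: cheapest edge leaving the tree is Riga—Seoul (1); add Riga.
Step 4: cheapest edge leaving the tree is Quito—Riga (2); add Quito.
Step 5: cheapest edge leaving the tree is Paris—Quito (4); add Paris.
Step 6: cheapest edge leaving the tree is Oslo—Quito (7); add Oslo.
Step 7: cheapest edge leaving the tree is Lima—Quito (10); add Lima.
Step 8: cheapest edge leaving the tree is Delhi—Seoul (17); add Delhi.
The 3rd edge added is Riga—Seoul.

Riga-Seoul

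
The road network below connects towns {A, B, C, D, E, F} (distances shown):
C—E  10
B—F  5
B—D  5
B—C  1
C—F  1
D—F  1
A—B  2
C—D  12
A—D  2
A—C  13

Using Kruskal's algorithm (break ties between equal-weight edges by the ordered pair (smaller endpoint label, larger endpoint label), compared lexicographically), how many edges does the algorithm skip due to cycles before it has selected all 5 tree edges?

3

Kruskal's algorithm — process edges by increasing weight (ties by edge label):
B—C (1): add. Components now {A} {B,C} {D} {E} {F}
C—F (1): add. Components now {A} {B,C,F} {D} {E}
D—F (1): add. Components now {A} {B,C,D,F} {E}
A—B (2): add. Components now {A,B,C,D,F} {E}
A—D (2): skip — A and D already connected.
B—D (5): skip — B and D already connected.
B—F (5): skip — B and F already connected.
C—E (10): add. Components now {A,B,C,D,E,F}
Edges rejected before the tree was complete: 3.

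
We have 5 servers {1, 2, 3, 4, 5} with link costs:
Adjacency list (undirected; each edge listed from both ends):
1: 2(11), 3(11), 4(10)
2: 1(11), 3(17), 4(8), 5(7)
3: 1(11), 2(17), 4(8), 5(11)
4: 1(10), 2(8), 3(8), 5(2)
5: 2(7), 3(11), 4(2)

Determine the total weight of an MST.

Prim's algorithm from 5:
Step 1: frontier [4 5 2, 2 5 7, 3 5 11] → take 4 5 (2); add 4.
Step 2: frontier [2 4 8, 3 4 8, 1 4 10, 2 5 7, 3 5 11] → take 2 5 (7); add 2.
Step 3: frontier [1 2 11, 2 3 17, 3 4 8, 1 4 10, 3 5 11] → take 3 4 (8); add 3.
Step 4: frontier [1 2 11, 1 3 11, 1 4 10] → take 1 4 (10); add 1.
MST edges: 4 5, 2 5, 3 4, 1 4; total weight 2+7+8+10 = 27.

27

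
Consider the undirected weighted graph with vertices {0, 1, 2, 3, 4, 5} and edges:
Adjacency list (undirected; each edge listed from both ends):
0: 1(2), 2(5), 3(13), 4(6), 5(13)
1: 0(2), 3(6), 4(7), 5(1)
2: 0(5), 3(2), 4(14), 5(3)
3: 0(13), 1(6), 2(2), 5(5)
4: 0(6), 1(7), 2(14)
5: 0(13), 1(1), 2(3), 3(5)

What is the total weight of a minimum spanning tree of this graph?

14

Sort edges by weight, then run Kruskal:
1–5 (1): add. Components now {0} {1,5} {2} {3} {4}
0–1 (2): add. Components now {0,1,5} {2} {3} {4}
2–3 (2): add. Components now {0,1,5} {2,3} {4}
2–5 (3): add. Components now {0,1,2,3,5} {4}
0–2 (5): skip — 0 and 2 already connected.
3–5 (5): skip — 3 and 5 already connected.
0–4 (6): add. Components now {0,1,2,3,4,5}
MST edges: 1–5, 0–1, 2–3, 2–5, 0–4; total weight 1+2+2+3+6 = 14.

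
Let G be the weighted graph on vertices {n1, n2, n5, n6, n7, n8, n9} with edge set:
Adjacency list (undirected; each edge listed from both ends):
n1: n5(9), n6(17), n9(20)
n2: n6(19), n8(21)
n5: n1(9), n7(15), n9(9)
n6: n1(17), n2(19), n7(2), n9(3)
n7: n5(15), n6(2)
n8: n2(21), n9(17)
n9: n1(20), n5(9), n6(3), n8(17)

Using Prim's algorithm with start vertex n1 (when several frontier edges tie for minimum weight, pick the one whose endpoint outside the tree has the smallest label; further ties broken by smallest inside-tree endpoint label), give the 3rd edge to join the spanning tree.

n6-n9

Prim, starting at n1.
Step 1: cheapest edge leaving the tree is n1–n5 (9); add n5.
Step 2: cheapest edge leaving the tree is n5–n9 (9); add n9.
Step 3: cheapest edge leaving the tree is n6–n9 (3); add n6.
Step 4: cheapest edge leaving the tree is n6–n7 (2); add n7.
Step 5: cheapest edge leaving the tree is n8–n9 (17); add n8.
Step 6: cheapest edge leaving the tree is n2–n6 (19); add n2.
The 3rd edge added is n6–n9.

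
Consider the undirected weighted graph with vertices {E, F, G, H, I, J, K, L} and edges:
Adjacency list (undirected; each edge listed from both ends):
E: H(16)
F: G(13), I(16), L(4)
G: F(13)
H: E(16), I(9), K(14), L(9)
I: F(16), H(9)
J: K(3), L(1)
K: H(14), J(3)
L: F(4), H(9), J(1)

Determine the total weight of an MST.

55

Grow the tree from H using Prim:
Step 1: cheapest edge leaving the tree is H–I (9); add I.
Step 2: cheapest edge leaving the tree is H–L (9); add L.
Step 3: cheapest edge leaving the tree is J–L (1); add J.
Step 4: cheapest edge leaving the tree is J–K (3); add K.
Step 5: cheapest edge leaving the tree is F–L (4); add F.
Step 6: cheapest edge leaving the tree is F–G (13); add G.
Step 7: cheapest edge leaving the tree is E–H (16); add E.
MST edges: H–I, H–L, J–L, J–K, F–L, F–G, E–H; total weight 9+9+1+3+4+13+16 = 55.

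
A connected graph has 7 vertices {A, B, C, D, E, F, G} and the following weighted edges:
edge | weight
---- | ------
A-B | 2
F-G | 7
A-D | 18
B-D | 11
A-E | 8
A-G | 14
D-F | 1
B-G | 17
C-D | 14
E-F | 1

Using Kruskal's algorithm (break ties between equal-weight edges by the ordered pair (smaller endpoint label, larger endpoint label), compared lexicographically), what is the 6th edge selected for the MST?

C-D

Kruskal's algorithm — process edges by increasing weight (ties by edge label):
D-F (1): add — endpoints in different components.
E-F (1): add — endpoints in different components.
A-B (2): add — endpoints in different components.
F-G (7): add — endpoints in different components.
A-E (8): add — endpoints in different components.
B-D (11): skip — B and D already connected.
A-G (14): skip — A and G already connected.
C-D (14): add — endpoints in different components.
The 6th edge added is C-D.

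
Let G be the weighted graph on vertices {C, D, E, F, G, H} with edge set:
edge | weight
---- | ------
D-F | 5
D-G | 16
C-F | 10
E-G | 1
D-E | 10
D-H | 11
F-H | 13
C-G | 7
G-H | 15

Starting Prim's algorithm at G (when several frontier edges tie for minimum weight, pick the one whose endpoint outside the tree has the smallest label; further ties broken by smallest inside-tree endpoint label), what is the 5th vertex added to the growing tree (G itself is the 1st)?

Grow the tree from G using Prim:
Step 1: frontier [E-G 1, C-G 7, G-H 15, D-G 16] → take E-G (1); add E.
Step 2: frontier [D-E 10, C-G 7, G-H 15, D-G 16] → take C-G (7); add C.
Step 3: frontier [C-F 10, D-E 10, G-H 15, D-G 16] → take D-E (10); add D.
Step 4: frontier [C-F 10, D-F 5, D-H 11, G-H 15] → take D-F (5); add F.
Step 5: frontier [D-H 11, F-H 13, G-H 15] → take D-H (11); add H.
Vertex order: G, E, C, D, F, H. The 5th vertex is F.

F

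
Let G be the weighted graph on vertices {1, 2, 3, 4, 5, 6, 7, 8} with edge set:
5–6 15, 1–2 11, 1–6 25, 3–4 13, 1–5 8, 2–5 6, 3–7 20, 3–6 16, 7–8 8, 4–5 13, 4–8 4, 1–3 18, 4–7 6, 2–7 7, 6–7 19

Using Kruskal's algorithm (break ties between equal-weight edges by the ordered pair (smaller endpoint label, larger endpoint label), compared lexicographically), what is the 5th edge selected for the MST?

1-5

Sort edges by weight, then run Kruskal:
4–8 (4): add — endpoints in different components.
2–5 (6): add — endpoints in different components.
4–7 (6): add — endpoints in different components.
2–7 (7): add — endpoints in different components.
1–5 (8): add — endpoints in different components.
7–8 (8): skip — 7 and 8 already connected.
1–2 (11): skip — 1 and 2 already connected.
3–4 (13): add — endpoints in different components.
4–5 (13): skip — 4 and 5 already connected.
5–6 (15): add — endpoints in different components.
The 5th edge added is 1–5.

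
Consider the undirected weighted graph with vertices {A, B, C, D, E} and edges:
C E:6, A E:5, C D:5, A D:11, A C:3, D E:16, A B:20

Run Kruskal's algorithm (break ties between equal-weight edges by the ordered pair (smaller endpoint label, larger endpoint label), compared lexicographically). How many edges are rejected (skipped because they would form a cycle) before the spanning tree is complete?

Sort edges by weight, then run Kruskal:
A C (3): add. Components now {A,C} {B} {D} {E}
A E (5): add. Components now {A,C,E} {B} {D}
C D (5): add. Components now {A,C,D,E} {B}
C E (6): skip — C and E already connected.
A D (11): skip — A and D already connected.
D E (16): skip — D and E already connected.
A B (20): add. Components now {A,B,C,D,E}
Edges rejected before the tree was complete: 3.

3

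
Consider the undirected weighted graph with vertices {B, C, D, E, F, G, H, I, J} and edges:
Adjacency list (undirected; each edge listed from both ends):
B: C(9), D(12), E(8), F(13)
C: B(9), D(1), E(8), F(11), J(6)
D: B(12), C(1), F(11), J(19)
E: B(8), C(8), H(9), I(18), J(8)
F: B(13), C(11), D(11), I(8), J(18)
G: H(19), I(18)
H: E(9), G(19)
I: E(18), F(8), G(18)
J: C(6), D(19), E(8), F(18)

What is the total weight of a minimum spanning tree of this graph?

Kruskal's algorithm — process edges by increasing weight (ties by edge label):
C–D (1): add — endpoints in different components.
C–J (6): add — endpoints in different components.
B–E (8): add — endpoints in different components.
C–E (8): add — endpoints in different components.
E–J (8): skip — E and J already connected.
F–I (8): add — endpoints in different components.
B–C (9): skip — B and C already connected.
E–H (9): add — endpoints in different components.
C–F (11): add — endpoints in different components.
D–F (11): skip — D and F already connected.
B–D (12): skip — B and D already connected.
B–F (13): skip — B and F already connected.
E–I (18): skip — E and I already connected.
F–J (18): skip — F and J already connected.
G–I (18): add — endpoints in different components.
MST edges: C–D, C–J, B–E, C–E, F–I, E–H, C–F, G–I; total weight 1+6+8+8+8+9+11+18 = 69.

69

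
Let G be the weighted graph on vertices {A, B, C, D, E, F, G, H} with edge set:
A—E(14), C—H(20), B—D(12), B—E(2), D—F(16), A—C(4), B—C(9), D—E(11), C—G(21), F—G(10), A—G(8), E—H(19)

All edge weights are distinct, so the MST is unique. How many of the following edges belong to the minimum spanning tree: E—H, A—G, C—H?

2

Kruskal: consider edges lightest-first.
B—E (2): add — endpoints in different components.
A—C (4): add — endpoints in different components.
A—G (8): add — endpoints in different components.
B—C (9): add — endpoints in different components.
F—G (10): add — endpoints in different components.
D—E (11): add — endpoints in different components.
B—D (12): skip — B and D already connected.
A—E (14): skip — A and E already connected.
D—F (16): skip — D and F already connected.
E—H (19): add — endpoints in different components.
MST edge set: {B—E, A—C, A—G, B—C, F—G, D—E, E—H}.
Of the listed edges, {E—H, A—G} are in the MST → 2.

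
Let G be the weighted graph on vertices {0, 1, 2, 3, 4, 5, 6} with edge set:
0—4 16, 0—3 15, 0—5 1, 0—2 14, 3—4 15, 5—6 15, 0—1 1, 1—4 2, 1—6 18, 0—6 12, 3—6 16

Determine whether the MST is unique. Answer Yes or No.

No

Sort edges by weight, then run Kruskal:
0—1 (1): add. Components now {0,1} {2} {3} {4} {5} {6}
0—5 (1): add. Components now {0,1,5} {2} {3} {4} {6}
1—4 (2): add. Components now {0,1,4,5} {2} {3} {6}
0—6 (12): add. Components now {0,1,4,5,6} {2} {3}
0—2 (14): add. Components now {0,1,2,4,5,6} {3}
0—3 (15): add. Components now {0,1,2,3,4,5,6}
Non-tree edge 3—4 has weight 15, equal to the heaviest edge on its tree cycle — swapping gives another MST of the same weight. Not unique.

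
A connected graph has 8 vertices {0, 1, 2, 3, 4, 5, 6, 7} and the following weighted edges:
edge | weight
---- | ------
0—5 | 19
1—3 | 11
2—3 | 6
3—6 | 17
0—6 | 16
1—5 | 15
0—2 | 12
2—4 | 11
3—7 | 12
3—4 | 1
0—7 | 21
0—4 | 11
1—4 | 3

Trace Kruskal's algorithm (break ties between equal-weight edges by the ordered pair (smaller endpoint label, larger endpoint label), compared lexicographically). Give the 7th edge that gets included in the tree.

Kruskal: consider edges lightest-first.
3—4 (1): add — endpoints in different components.
1—4 (3): add — endpoints in different components.
2—3 (6): add — endpoints in different components.
0—4 (11): add — endpoints in different components.
1—3 (11): skip — 1 and 3 already connected.
2—4 (11): skip — 2 and 4 already connected.
0—2 (12): skip — 0 and 2 already connected.
3—7 (12): add — endpoints in different components.
1—5 (15): add — endpoints in different components.
0—6 (16): add — endpoints in different components.
The 7th edge added is 0—6.

0-6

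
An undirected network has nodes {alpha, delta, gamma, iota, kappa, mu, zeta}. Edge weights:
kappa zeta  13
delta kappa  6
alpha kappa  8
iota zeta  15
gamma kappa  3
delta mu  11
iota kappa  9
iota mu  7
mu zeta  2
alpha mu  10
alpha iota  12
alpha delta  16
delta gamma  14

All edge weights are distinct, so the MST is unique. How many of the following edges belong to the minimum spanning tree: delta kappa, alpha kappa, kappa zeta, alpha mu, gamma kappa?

3

Sort edges by weight, then run Kruskal:
mu zeta (2): add. Components now {gamma} {kappa} {mu,zeta} {alpha} {iota} {delta}
gamma kappa (3): add. Components now {gamma,kappa} {mu,zeta} {alpha} {iota} {delta}
delta kappa (6): add. Components now {delta,gamma,kappa} {mu,zeta} {alpha} {iota}
iota mu (7): add. Components now {delta,gamma,kappa} {iota,mu,zeta} {alpha}
alpha kappa (8): add. Components now {alpha,delta,gamma,kappa} {iota,mu,zeta}
iota kappa (9): add. Components now {alpha,delta,gamma,iota,kappa,mu,zeta}
MST edge set: {mu zeta, gamma kappa, delta kappa, iota mu, alpha kappa, iota kappa}.
Of the listed edges, {delta kappa, alpha kappa, gamma kappa} are in the MST → 3.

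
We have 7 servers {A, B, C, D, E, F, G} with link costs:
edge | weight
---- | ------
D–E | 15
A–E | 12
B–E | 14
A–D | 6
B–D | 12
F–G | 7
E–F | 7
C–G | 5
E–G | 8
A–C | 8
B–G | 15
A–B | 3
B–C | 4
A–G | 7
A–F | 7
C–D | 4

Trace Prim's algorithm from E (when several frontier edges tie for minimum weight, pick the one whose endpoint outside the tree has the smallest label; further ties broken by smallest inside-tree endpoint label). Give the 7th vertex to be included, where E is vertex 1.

Grow the tree from E using Prim:
Step 1: cheapest edge leaving the tree is E–F (7); add F.
Step 2: cheapest edge leaving the tree is A–F (7); add A.
Step 3: cheapest edge leaving the tree is A–B (3); add B.
Step 4: cheapest edge leaving the tree is B–C (4); add C.
Step 5: cheapest edge leaving the tree is C–D (4); add D.
Step 6: cheapest edge leaving the tree is C–G (5); add G.
Vertex order: E, F, A, B, C, D, G. The 7th vertex is G.

G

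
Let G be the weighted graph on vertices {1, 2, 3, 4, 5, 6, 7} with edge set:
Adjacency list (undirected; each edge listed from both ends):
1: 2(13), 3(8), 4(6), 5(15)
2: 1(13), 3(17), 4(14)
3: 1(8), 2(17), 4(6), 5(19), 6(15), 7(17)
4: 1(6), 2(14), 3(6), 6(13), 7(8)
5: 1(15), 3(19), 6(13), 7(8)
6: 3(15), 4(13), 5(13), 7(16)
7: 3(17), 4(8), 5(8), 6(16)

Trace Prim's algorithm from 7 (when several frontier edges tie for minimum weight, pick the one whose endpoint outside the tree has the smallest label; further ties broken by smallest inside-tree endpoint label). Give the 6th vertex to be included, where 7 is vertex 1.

2

Prim's algorithm from 7:
Step 1: cheapest edge leaving the tree is 4—7 (8); add 4.
Step 2: cheapest edge leaving the tree is 1—4 (6); add 1.
Step 3: cheapest edge leaving the tree is 3—4 (6); add 3.
Step 4: cheapest edge leaving the tree is 5—7 (8); add 5.
Step 5: cheapest edge leaving the tree is 1—2 (13); add 2.
Step 6: cheapest edge leaving the tree is 4—6 (13); add 6.
Vertex order: 7, 4, 1, 3, 5, 2, 6. The 6th vertex is 2.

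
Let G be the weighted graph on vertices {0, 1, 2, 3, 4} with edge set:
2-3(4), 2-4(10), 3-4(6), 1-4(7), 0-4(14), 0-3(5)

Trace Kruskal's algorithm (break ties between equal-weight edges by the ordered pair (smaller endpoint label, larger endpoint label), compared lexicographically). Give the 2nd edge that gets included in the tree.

Sort edges by weight, then run Kruskal:
2-3 (4): add. Components now {0} {1} {2,3} {4}
0-3 (5): add. Components now {0,2,3} {1} {4}
3-4 (6): add. Components now {0,2,3,4} {1}
1-4 (7): add. Components now {0,1,2,3,4}
The 2nd edge added is 0-3.

0-3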